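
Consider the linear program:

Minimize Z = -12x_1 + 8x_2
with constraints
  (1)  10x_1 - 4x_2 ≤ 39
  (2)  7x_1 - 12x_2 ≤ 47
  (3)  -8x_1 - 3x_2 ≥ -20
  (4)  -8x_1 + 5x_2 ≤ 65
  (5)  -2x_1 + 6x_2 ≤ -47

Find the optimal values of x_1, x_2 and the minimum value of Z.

Extreme points and Z = -12x_1 + 8x_2:
  (-1015/61, -831/61) → Z = 5532/61
  (-47/3, -235/18) → Z = 752/9
  (-625/38, -253/19) → Z = 1726/19

The binding constraints are 7x_1 - 12x_2 = 47 and -2x_1 + 6x_2 = -47.
Solving simultaneously gives x_1 = -47/3, x_2 = -235/18.

x_1 = -47/3, x_2 = -235/18, minimum Z = 752/9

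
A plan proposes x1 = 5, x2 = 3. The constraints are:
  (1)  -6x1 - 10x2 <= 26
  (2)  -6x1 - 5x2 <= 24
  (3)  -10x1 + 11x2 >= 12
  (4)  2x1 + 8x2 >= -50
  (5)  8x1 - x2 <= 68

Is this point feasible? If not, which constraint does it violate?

Constraint (3): -10x1 + 11x2 = -17, which is not ≥ 12. All other constraints are satisfied.

not feasible — violates (3)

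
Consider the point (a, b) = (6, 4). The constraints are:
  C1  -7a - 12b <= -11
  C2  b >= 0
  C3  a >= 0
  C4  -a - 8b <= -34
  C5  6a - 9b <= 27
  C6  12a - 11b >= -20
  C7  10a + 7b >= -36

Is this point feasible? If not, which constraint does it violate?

feasible

C1: -90 ≤ -11 ✓
C2: 4 ≥ 0 ✓
C3: 6 ≥ 0 ✓
C4: -38 ≤ -34 ✓
C5: 0 ≤ 27 ✓
C6: 28 ≥ -20 ✓
C7: 88 ≥ -36 ✓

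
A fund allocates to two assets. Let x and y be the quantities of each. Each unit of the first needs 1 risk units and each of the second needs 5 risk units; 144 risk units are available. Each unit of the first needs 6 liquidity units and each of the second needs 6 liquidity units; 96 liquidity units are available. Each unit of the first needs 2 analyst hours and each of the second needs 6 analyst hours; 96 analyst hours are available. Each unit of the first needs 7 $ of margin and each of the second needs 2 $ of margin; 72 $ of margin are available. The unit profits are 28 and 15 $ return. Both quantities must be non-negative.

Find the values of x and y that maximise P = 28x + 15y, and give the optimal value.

The binding constraints are 6x + 6y = 96 and 7x + 2y = 72.
Solving simultaneously gives x = 8, y = 8.

x = 8, y = 8, maximum P = 344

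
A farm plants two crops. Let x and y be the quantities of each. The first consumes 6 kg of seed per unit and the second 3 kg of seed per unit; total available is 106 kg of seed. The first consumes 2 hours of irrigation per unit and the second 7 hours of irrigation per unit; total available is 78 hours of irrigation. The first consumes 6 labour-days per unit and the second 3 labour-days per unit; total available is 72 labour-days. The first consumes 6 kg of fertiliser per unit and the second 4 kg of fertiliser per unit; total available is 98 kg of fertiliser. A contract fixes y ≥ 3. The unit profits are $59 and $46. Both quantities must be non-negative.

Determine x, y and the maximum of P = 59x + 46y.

x = 15/2, y = 9, maximum P = 1713/2

Vertices and P = 59x + 46y:
  (0, 78/7) → P = 3588/7
  (0, 3) → P = 138
  (15/2, 9) → P = 1713/2
  (21/2, 3) → P = 1515/2

At the optimal vertex, 2x + 7y = 78 and 6x + 3y = 72.
Solving simultaneously gives x = 15/2, y = 9.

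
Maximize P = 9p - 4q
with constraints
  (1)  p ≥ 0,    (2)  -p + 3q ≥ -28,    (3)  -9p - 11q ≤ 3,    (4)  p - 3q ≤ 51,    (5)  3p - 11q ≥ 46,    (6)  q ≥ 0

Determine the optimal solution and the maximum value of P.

Vertices and P = 9p - 4q:
  (85, 19) → P = 689
  (28, 0) → P = 252
  (46/3, 0) → P = 138

The optimum lies where -p + 3q = -28 and 3p - 11q = 46.
Solving simultaneously gives p = 85, q = 19.

p = 85, q = 19, maximum P = 689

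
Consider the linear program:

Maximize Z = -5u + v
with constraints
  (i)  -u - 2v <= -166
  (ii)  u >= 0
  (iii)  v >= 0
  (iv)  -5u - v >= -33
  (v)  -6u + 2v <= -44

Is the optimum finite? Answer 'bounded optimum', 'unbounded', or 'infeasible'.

infeasible

The boundaries -u - 2v = -166 and v = 0 meet at (166, 0), but that point violates -5u - v ≥ -33. Every candidate vertex is excluded by some other constraint, so the feasible region is empty.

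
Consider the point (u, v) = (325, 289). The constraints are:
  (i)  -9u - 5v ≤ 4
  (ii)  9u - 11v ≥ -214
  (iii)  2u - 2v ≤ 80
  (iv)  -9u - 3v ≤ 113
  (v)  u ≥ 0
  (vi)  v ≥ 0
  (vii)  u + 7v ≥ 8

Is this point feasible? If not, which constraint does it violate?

Constraint (ii): 9u - 11v = -254, which is not ≥ -214. All other constraints are satisfied.

not feasible — violates (ii)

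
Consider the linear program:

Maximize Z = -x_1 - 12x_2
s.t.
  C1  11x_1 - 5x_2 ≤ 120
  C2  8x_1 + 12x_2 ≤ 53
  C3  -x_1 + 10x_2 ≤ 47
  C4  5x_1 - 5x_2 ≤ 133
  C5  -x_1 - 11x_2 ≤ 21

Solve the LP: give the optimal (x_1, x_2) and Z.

x_1 = 135/14, x_2 = -39/14, maximum Z = 333/14

Vertices and Z = -x_1 - 12x_2:
  (1705/172, -377/172) → Z = 2819/172
  (135/14, -39/14) → Z = 333/14
  (-17/46, 429/92) → Z = -2557/46
  (-727/21, 26/21) → Z = 415/21

The optimum lies where 11x_1 - 5x_2 = 120 and -x_1 - 11x_2 = 21.
Solving simultaneously gives x_1 = 135/14, x_2 = -39/14.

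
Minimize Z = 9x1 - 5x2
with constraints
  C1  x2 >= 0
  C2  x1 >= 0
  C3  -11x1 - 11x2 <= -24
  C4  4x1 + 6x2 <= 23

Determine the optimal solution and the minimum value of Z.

x1 = 0, x2 = 23/6, minimum Z = -115/6

Feasible corners and Z = 9x1 - 5x2:
  (24/11, 0) → Z = 216/11
  (23/4, 0) → Z = 207/4
  (0, 24/11) → Z = -120/11
  (0, 23/6) → Z = -115/6

The binding constraints are x1 = 0 and 4x1 + 6x2 = 23.
Solving simultaneously gives x1 = 0, x2 = 23/6.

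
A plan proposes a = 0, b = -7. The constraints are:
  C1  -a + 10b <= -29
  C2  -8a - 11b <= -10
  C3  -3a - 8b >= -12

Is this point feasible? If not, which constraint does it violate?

not feasible — violates C2

Constraint C2: -8a - 11b = 77, which is not ≤ -10. All other constraints are satisfied.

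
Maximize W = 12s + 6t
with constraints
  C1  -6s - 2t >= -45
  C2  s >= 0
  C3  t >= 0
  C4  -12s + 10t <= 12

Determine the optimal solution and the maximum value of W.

Corner points and W = 12s + 6t:
  (15/2, 0) → W = 90
  (71/14, 51/7) → W = 732/7
  (0, 0) → W = 0
  (0, 6/5) → W = 36/5

s = 71/14, t = 51/7, maximum W = 732/7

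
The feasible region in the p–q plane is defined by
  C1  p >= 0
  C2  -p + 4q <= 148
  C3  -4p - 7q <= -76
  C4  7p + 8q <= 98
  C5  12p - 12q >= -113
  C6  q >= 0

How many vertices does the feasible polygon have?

The feasible vertices (each the meet of two boundaries and inside every other half-plane) are:
  (78/17, 140/17)
  (11/12, 31/3)
  (68/45, 1967/180)

3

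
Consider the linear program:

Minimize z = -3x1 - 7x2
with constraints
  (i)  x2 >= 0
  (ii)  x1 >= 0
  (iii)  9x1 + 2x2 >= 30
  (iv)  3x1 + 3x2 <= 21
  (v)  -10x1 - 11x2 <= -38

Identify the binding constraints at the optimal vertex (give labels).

(iii) and (iv)

Feasible corners and z = -3x1 - 7x2:
  (7, 0) → z = -21
  (19/5, 0) → z = -57/5
  (16/7, 33/7) → z = -279/7
  (254/79, 42/79) → z = -1056/79

The minimum is at (16/7, 33/7). Substituting into each constraint, equality holds for (iii) and (iv); the remaining constraints have slack.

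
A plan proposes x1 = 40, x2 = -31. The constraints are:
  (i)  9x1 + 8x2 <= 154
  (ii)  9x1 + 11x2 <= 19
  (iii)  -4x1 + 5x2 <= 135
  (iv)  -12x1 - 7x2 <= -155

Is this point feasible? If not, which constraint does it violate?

(i): 112 ≤ 154 ✓
(ii): 19 ≤ 19 ✓
(iii): -315 ≤ 135 ✓
(iv): -263 ≤ -155 ✓

feasible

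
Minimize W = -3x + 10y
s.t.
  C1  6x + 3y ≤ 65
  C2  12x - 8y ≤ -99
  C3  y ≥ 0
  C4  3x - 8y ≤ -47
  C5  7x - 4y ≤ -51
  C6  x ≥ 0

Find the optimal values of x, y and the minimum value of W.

x = 0, y = 51/4, minimum W = 255/2

Feasible corners and W = -3x + 10y:
  (107/45, 761/45) → W = 7289/45
  (0, 65/3) → W = 650/3
  (0, 51/4) → W = 255/2

The optimum lies where 7x - 4y = -51 and x = 0.
Solving simultaneously gives x = 0, y = 51/4.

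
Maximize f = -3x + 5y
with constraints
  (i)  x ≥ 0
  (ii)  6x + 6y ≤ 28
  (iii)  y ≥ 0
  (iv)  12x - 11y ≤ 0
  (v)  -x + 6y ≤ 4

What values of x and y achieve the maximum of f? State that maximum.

Extreme points and f = -3x + 5y:
  (0, 0) → f = 0
  (0, 2/3) → f = 10/3
  (44/61, 48/61) → f = 108/61

At the optimal vertex, x = 0 and -x + 6y = 4.
Solving simultaneously gives x = 0, y = 2/3.

x = 0, y = 2/3, maximum f = 10/3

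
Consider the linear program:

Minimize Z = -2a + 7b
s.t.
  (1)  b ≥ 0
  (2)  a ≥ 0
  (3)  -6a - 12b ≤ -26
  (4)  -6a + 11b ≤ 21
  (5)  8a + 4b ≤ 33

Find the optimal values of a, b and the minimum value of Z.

Feasible corners and Z = -2a + 7b:
  (17/69, 47/23) → Z = 953/69
  (73/18, 5/36) → Z = -257/36
  (279/112, 183/56) → Z = 501/28

At the optimal vertex, -6a - 12b = -26 and 8a + 4b = 33.
Solving simultaneously gives a = 73/18, b = 5/36.

a = 73/18, b = 5/36, minimum Z = -257/36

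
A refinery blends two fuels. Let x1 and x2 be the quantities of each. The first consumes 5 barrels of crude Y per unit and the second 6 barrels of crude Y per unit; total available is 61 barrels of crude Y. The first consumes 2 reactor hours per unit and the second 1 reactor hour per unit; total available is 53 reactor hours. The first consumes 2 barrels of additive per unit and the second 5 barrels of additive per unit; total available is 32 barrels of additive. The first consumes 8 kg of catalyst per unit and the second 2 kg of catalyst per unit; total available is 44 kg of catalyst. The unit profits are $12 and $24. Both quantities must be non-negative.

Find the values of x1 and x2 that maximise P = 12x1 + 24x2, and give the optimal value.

Corner points and P = 12x1 + 24x2:
  (0, 0) → P = 0
  (0, 32/5) → P = 768/5
  (11/2, 0) → P = 66
  (13/3, 14/3) → P = 164

The optimum lies where 2x1 + 5x2 = 32 and 8x1 + 2x2 = 44.
Solving simultaneously gives x1 = 13/3, x2 = 14/3.

x1 = 13/3, x2 = 14/3, maximum P = 164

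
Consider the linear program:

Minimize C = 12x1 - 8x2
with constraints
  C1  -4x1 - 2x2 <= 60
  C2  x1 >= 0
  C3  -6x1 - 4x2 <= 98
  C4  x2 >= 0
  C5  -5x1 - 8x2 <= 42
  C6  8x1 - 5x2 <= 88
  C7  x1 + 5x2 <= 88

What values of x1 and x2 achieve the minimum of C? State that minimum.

At the optimal vertex, x1 = 0 and x1 + 5x2 = 88.
Solving simultaneously gives x1 = 0, x2 = 88/5.

x1 = 0, x2 = 88/5, minimum C = -704/5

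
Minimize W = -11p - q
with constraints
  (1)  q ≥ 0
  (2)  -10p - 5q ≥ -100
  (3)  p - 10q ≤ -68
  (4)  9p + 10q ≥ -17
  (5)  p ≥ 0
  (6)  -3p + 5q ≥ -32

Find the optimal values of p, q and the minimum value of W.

p = 44/7, q = 52/7, minimum W = -536/7

The binding constraints are -10p - 5q = -100 and p - 10q = -68.
Solving simultaneously gives p = 44/7, q = 52/7.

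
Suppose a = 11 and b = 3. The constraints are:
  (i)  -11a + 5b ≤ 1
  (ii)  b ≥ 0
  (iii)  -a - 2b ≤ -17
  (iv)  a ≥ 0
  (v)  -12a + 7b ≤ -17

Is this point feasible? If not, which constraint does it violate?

(i): -106 ≤ 1 ✓
(ii): 3 ≥ 0 ✓
(iii): -17 ≤ -17 ✓
(iv): 11 ≥ 0 ✓
(v): -111 ≤ -17 ✓

feasible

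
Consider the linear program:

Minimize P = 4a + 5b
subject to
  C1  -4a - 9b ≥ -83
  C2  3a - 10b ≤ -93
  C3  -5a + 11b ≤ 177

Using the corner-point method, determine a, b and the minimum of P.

Vertices and P = 4a + 5b:
  (-7/67, 621/67) → P = 3077/67
  (-680/89, 1123/89) → P = 2895/89
  (-747/17, -66/17) → P = -3318/17

The binding constraints are 3a - 10b = -93 and -5a + 11b = 177.
Solving simultaneously gives a = -747/17, b = -66/17.

a = -747/17, b = -66/17, minimum P = -3318/17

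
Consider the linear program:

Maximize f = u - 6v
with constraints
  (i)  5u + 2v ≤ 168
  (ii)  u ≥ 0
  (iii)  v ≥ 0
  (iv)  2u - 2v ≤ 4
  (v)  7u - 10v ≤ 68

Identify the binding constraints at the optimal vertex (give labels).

(iii) and (iv)

Feasible corners and f = u - 6v:
  (0, 84) → f = -504
  (172/7, 158/7) → f = -776/7
  (0, 0) → f = 0
  (2, 0) → f = 2

The maximum is at (2, 0). Substituting into each constraint, equality holds for (iii) and (iv); the remaining constraints have slack.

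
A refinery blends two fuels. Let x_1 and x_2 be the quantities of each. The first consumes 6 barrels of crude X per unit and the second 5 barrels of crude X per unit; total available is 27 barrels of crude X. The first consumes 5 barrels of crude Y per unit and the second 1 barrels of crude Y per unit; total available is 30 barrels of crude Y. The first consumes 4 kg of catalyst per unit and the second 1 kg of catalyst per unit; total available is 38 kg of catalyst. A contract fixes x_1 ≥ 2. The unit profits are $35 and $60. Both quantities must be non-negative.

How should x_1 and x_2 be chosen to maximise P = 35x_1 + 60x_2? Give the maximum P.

The optimum lies where 6x_1 + 5x_2 = 27 and x_1 = 2.
Solving simultaneously gives x_1 = 2, x_2 = 3.

x_1 = 2, x_2 = 3, maximum P = 250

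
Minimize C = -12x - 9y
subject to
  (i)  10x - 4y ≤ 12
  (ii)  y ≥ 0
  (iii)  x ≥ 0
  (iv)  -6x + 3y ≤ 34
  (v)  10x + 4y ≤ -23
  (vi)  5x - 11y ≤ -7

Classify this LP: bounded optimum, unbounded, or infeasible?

infeasible

The boundaries 10x - 4y = 12 and -6x + 3y = 34 meet at (86/3, 206/3), but that point violates 10x + 4y ≤ -23. Every candidate vertex is excluded by some other constraint, so the feasible region is empty.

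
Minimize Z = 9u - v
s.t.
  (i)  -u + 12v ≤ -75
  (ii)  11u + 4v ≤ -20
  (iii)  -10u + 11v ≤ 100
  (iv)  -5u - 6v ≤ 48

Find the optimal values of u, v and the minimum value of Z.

u = -21/11, v = -141/22, minimum Z = -237/22

Feasible corners and Z = 9u - v:
  (15/34, -845/136) → Z = 1385/136
  (-21/11, -141/22) → Z = -237/22
  (36/23, -214/23) → Z = 538/23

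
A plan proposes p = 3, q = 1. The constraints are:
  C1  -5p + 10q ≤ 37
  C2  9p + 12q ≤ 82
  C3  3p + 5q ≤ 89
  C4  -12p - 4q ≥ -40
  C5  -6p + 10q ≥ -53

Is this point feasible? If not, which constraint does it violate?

feasible

C1: -5 ≤ 37 ✓
C2: 39 ≤ 82 ✓
C3: 14 ≤ 89 ✓
C4: -40 ≥ -40 ✓
C5: -8 ≥ -53 ✓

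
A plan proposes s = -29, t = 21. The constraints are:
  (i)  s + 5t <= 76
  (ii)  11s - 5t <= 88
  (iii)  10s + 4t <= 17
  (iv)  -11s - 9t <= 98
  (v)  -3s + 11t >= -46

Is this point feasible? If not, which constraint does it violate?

not feasible — violates (iv)

Constraint (iv): -11s - 9t = 130, which is not ≤ 98. All other constraints are satisfied.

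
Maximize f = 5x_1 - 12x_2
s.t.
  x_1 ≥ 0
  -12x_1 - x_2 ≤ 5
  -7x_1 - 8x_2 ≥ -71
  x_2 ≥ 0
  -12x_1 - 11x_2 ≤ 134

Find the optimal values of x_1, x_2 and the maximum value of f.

x_1 = 71/7, x_2 = 0, maximum f = 355/7

Corner points and f = 5x_1 - 12x_2:
  (0, 71/8) → f = -213/2
  (0, 0) → f = 0
  (71/7, 0) → f = 355/7

The binding constraints are -7x_1 - 8x_2 = -71 and x_2 = 0.
Solving simultaneously gives x_1 = 71/7, x_2 = 0.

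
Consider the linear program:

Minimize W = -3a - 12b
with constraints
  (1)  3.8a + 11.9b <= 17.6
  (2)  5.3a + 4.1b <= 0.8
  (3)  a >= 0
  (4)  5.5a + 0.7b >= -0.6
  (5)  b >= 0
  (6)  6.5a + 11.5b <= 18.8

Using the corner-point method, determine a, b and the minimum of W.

Corner points and W = -3a - 12b:
  (0, 8/41) → W = -96/41
  (8/53, 0) → W = -24/53
  (0, 0) → W = 0

At the optimal vertex, 5.3a + 4.1b = 0.8 and a = 0.
Solving simultaneously gives a = 0, b = 8/41.

a = 0, b = 8/41, minimum W = -96/41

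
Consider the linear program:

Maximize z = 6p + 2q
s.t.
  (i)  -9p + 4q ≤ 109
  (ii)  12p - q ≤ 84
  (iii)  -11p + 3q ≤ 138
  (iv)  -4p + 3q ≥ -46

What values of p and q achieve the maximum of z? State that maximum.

Extreme points and z = 6p + 2q:
  (445/39, 688/13) → z = 2266/13
  (-225/17, -43/17) → z = -1436/17
  (103/16, -27/4) → z = 201/8
  (-184/7, -1058/21) → z = -5428/21

The binding constraints are -9p + 4q = 109 and 12p - q = 84.
Solving simultaneously gives p = 445/39, q = 688/13.

p = 445/39, q = 688/13, maximum z = 2266/13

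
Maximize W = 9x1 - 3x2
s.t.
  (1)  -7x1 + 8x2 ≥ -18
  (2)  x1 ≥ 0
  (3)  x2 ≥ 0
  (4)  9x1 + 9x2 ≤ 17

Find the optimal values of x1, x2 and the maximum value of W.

x1 = 17/9, x2 = 0, maximum W = 17

Extreme points and W = 9x1 - 3x2:
  (0, 0) → W = 0
  (0, 17/9) → W = -17/3
  (17/9, 0) → W = 17

The optimum lies where x2 = 0 and 9x1 + 9x2 = 17.
Solving simultaneously gives x1 = 17/9, x2 = 0.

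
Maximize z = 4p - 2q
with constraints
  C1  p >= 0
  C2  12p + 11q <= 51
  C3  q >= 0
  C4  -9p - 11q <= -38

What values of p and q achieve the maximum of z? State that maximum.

p = 17/4, q = 0, maximum z = 17

Corner points and z = 4p - 2q:
  (0, 51/11) → z = -102/11
  (0, 38/11) → z = -76/11
  (17/4, 0) → z = 17
  (38/9, 0) → z = 152/9

The binding constraints are 12p + 11q = 51 and q = 0.
Solving simultaneously gives p = 17/4, q = 0.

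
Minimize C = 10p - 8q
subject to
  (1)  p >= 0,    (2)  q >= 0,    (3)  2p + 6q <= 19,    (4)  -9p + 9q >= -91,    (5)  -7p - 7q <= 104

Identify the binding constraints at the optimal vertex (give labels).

(1) and (3)

Feasible corners and C = 10p - 8q:
  (0, 0) → C = 0
  (0, 19/6) → C = -76/3
  (19/2, 0) → C = 95

The minimum is at (0, 19/6). Substituting into each constraint, equality holds for (1) and (3); the remaining constraints have slack.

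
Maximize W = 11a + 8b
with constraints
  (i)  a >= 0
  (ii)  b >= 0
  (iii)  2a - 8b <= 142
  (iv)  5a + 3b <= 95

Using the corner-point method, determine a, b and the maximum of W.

a = 0, b = 95/3, maximum W = 760/3

The optimum lies where a = 0 and 5a + 3b = 95.
Solving simultaneously gives a = 0, b = 95/3.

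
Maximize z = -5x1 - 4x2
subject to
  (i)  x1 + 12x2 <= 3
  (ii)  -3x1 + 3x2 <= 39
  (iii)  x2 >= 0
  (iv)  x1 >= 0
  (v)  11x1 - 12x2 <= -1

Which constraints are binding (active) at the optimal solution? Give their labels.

Feasible corners and z = -5x1 - 4x2:
  (0, 1/4) → z = -1
  (1/6, 17/72) → z = -16/9
  (0, 1/12) → z = -1/3

The maximum is at (0, 1/12). Substituting into each constraint, equality holds for (iv) and (v); the remaining constraints have slack.

(iv) and (v)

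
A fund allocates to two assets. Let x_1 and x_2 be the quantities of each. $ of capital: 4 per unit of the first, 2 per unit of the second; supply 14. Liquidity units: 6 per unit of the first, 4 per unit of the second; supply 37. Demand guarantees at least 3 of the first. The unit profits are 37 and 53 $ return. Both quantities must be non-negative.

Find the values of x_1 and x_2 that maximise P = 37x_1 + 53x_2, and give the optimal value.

x_1 = 3, x_2 = 1, maximum P = 164

Feasible corners and P = 37x_1 + 53x_2:
  (7/2, 0) → P = 259/2
  (3, 0) → P = 111
  (3, 1) → P = 164

The optimum lies where 4x_1 + 2x_2 = 14 and x_1 = 3.
Solving simultaneously gives x_1 = 3, x_2 = 1.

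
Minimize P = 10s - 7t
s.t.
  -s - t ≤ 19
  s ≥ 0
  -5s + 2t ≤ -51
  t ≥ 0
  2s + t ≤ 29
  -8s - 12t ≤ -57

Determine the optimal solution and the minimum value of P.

s = 109/9, t = 43/9, minimum P = 263/3

Vertices and P = 10s - 7t:
  (51/5, 0) → P = 102
  (109/9, 43/9) → P = 263/3
  (29/2, 0) → P = 145

The optimum lies where -5s + 2t = -51 and 2s + t = 29.
Solving simultaneously gives s = 109/9, t = 43/9.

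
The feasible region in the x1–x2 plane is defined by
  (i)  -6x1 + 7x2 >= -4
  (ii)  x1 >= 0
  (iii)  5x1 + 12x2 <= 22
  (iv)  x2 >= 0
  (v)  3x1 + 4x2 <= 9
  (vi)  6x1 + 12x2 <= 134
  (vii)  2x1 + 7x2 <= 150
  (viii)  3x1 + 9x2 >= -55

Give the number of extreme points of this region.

5

Of the 28 pairwise boundary intersections, those satisfying every inequality are:
  (2/3, 0)
  (79/45, 14/15)
  (0, 11/6)
  (0, 0)
  (5/4, 21/16)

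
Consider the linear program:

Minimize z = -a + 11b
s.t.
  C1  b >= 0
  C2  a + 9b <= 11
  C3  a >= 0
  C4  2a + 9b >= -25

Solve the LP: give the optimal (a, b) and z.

The optimum lies where b = 0 and a + 9b = 11.
Solving simultaneously gives a = 11, b = 0.

a = 11, b = 0, minimum z = -11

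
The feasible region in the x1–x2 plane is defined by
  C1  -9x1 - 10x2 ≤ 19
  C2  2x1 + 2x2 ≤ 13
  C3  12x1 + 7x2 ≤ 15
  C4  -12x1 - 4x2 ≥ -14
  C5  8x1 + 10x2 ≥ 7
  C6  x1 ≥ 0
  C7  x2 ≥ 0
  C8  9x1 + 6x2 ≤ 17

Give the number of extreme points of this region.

5

Pairwise boundary intersections that survive every other constraint:
  (19/18, 1/3)
  (0, 15/7)
  (7/6, 0)
  (0, 7/10)
  (7/8, 0)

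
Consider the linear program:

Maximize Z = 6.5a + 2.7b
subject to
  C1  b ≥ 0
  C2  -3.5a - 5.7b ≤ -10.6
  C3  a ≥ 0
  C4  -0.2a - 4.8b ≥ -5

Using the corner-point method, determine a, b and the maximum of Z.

a = 25, b = 0, maximum Z = 162.5

Vertices and Z = 6.5a + 2.7b:
  (106/35, 0) → Z = 689/35
  (25, 0) → Z = 325/2
  (373/261, 769/783) → Z = 15583/1305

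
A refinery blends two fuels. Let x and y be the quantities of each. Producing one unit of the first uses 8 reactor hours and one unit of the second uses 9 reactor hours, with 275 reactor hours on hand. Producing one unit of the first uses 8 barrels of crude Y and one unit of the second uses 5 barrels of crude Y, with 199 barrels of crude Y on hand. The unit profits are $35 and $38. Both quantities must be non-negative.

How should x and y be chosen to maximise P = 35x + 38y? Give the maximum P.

Corner points and P = 35x + 38y:
  (0, 0) → P = 0
  (0, 275/9) → P = 10450/9
  (199/8, 0) → P = 6965/8
  (13, 19) → P = 1177

The optimum lies where 8x + 9y = 275 and 8x + 5y = 199.
Solving simultaneously gives x = 13, y = 19.

x = 13, y = 19, maximum P = 1177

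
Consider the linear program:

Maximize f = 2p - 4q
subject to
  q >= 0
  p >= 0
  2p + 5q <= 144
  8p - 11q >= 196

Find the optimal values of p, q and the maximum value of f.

p = 72, q = 0, maximum f = 144

Corner points and f = 2p - 4q:
  (72, 0) → f = 144
  (49/2, 0) → f = 49
  (1282/31, 380/31) → f = 1044/31

The optimum lies where q = 0 and 2p + 5q = 144.
Solving simultaneously gives p = 72, q = 0.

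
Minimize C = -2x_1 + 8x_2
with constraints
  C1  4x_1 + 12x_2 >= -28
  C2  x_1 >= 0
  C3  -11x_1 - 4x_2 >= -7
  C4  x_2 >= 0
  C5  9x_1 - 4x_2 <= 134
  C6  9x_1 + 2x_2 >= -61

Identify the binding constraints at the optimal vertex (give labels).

Feasible corners and C = -2x_1 + 8x_2:
  (0, 7/4) → C = 14
  (0, 0) → C = 0
  (7/11, 0) → C = -14/11

The minimum is at (7/11, 0). Substituting into each constraint, equality holds for C3 and C4; the remaining constraints have slack.

C3 and C4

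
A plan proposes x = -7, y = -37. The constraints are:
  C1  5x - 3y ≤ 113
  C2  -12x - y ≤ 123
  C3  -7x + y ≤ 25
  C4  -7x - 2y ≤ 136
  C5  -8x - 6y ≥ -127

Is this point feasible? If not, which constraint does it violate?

feasible

C1: 76 ≤ 113 ✓
C2: 121 ≤ 123 ✓
C3: 12 ≤ 25 ✓
C4: 123 ≤ 136 ✓
C5: 278 ≥ -127 ✓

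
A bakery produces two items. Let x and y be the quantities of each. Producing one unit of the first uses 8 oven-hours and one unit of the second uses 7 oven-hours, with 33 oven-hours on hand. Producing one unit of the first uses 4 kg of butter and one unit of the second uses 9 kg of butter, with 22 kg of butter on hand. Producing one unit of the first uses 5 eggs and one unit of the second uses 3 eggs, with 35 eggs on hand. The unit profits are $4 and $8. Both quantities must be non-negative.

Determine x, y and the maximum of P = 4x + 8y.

x = 13/4, y = 1, maximum P = 21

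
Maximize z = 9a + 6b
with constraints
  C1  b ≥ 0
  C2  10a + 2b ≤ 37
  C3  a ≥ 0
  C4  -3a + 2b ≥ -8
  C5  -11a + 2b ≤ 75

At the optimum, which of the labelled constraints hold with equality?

Vertices and z = 9a + 6b:
  (0, 0) → z = 0
  (8/3, 0) → z = 24
  (0, 37/2) → z = 111
  (45/13, 31/26) → z = 498/13

The maximum is at (0, 37/2). Substituting into each constraint, equality holds for C2 and C3; the remaining constraints have slack.

C2 and C3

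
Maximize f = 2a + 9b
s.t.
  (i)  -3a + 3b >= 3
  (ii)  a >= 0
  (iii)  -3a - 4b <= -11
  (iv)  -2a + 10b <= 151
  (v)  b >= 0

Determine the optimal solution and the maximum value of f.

At the optimal vertex, -3a + 3b = 3 and -2a + 10b = 151.
Solving simultaneously gives a = 141/8, b = 149/8.

a = 141/8, b = 149/8, maximum f = 1623/8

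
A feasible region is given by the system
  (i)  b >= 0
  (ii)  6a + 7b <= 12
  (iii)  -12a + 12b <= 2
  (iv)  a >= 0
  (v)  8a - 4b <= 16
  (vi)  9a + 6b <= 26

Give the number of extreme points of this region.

The feasible vertices (each the meet of two boundaries and inside every other half-plane) are:
  (2, 0)
  (0, 0)
  (5/6, 1)
  (0, 1/6)

4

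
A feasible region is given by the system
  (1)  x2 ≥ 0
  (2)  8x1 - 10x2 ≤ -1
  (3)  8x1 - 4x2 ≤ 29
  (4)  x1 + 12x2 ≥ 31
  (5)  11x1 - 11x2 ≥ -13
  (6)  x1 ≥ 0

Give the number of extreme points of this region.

4

Of the 15 pairwise boundary intersections, those satisfying every inequality are:
  (49/8, 5)
  (149/53, 249/106)
  (371/44, 423/44)
  (185/143, 354/143)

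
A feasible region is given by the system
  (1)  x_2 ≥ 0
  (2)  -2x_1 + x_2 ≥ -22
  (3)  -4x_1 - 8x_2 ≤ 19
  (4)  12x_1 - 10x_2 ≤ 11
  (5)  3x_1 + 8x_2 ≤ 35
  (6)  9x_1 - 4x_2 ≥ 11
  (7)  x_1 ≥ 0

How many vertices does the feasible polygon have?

3

Pairwise boundary intersections that survive every other constraint:
  (73/21, 43/14)
  (11/7, 11/14)
  (19/7, 47/14)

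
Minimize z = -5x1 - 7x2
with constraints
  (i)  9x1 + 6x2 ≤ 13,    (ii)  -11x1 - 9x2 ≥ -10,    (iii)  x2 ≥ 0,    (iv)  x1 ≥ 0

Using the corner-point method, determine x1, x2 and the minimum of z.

x1 = 0, x2 = 10/9, minimum z = -70/9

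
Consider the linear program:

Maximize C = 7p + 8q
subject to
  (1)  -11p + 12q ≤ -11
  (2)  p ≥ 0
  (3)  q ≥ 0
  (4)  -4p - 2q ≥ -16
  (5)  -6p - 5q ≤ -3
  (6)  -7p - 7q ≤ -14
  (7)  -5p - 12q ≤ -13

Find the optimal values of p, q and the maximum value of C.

Feasible corners and C = 7p + 8q:
  (107/35, 66/35) → C = 1277/35
  (35/23, 11/23) → C = 333/23
  (4, 0) → C = 28
  (13/5, 0) → C = 91/5
  (11/7, 3/7) → C = 101/7

At the optimal vertex, -11p + 12q = -11 and -4p - 2q = -16.
Solving simultaneously gives p = 107/35, q = 66/35.

p = 107/35, q = 66/35, maximum C = 1277/35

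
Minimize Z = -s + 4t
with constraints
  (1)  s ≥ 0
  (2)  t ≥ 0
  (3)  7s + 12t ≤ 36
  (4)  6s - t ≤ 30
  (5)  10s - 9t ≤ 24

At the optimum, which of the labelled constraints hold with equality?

Vertices and Z = -s + 4t:
  (0, 0) → Z = 0
  (0, 3) → Z = 12
  (12/5, 0) → Z = -12/5
  (204/61, 64/61) → Z = 52/61

The minimum is at (12/5, 0). Substituting into each constraint, equality holds for (2) and (5); the remaining constraints have slack.

(2) and (5)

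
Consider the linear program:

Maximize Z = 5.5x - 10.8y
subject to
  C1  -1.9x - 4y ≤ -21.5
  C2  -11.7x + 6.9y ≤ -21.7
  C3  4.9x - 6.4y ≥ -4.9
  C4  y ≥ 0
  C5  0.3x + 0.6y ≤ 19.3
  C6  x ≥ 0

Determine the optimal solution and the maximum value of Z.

x = 193/3, y = 0, maximum Z = 2123/6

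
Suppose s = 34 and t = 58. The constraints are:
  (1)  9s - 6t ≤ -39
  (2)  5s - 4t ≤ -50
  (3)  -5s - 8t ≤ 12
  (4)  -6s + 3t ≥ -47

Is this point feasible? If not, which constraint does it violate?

(1): -42 ≤ -39 ✓
(2): -62 ≤ -50 ✓
(3): -634 ≤ 12 ✓
(4): -30 ≥ -47 ✓

feasible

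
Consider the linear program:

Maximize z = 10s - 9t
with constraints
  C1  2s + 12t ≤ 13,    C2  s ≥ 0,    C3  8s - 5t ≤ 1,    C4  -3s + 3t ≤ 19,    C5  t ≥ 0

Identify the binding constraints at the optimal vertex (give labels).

Feasible corners and z = 10s - 9t:
  (0, 13/12) → z = -39/4
  (77/106, 51/53) → z = -74/53
  (0, 0) → z = 0
  (1/8, 0) → z = 5/4

The maximum is at (1/8, 0). Substituting into each constraint, equality holds for C3 and C5; the remaining constraints have slack.

C3 and C5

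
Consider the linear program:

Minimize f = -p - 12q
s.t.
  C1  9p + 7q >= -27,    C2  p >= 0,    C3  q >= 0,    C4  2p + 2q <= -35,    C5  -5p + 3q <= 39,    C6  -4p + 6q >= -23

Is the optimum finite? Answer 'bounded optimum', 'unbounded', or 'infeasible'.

infeasible

The boundaries p = 0 and q = 0 meet at (0, 0), but that point violates 2p + 2q ≤ -35. Every candidate vertex is excluded by some other constraint, so the feasible region is empty.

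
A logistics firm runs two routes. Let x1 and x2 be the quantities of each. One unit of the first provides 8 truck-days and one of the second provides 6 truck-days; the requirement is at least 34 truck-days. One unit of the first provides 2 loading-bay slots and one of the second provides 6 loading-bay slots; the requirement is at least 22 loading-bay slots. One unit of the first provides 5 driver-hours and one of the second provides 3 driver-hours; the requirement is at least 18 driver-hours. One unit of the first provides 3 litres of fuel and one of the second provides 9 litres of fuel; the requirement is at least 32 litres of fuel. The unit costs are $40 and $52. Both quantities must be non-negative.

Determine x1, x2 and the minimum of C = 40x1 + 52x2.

Vertices and C = 40x1 + 52x2:
  (0, 6) → C = 312
  (11, 0) → C = 440
  (2, 3) → C = 236
  (1, 13/3) → C = 796/3
The feasible region is unbounded (it extends along (0, 1), (1, 0)), but C strictly increases along every unbounded feasible direction, so there is no improving ray and the minimum is attained at a vertex.

At the optimal vertex, 8x1 + 6x2 = 34 and 2x1 + 6x2 = 22.
Solving simultaneously gives x1 = 2, x2 = 3.

x1 = 2, x2 = 3, minimum C = 236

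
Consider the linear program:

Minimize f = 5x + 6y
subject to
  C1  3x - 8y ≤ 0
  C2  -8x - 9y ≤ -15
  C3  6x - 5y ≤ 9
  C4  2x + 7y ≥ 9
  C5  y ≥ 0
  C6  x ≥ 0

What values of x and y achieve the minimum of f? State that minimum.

Feasible corners and f = 5x + 6y:
  (24/11, 9/11) → f = 174/11
  (72/37, 27/37) → f = 522/37
  (12/19, 21/19) → f = 186/19
  (0, 5/3) → f = 10
The feasible region is unbounded (it extends along (0, 1), (5, 6)), but f strictly increases along every unbounded feasible direction, so there is no improving ray and the minimum is attained at a vertex.

x = 12/19, y = 21/19, minimum f = 186/19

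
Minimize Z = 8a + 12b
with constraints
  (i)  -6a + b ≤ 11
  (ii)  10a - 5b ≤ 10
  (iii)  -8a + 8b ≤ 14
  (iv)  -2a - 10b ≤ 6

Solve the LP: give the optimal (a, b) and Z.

The binding constraints are -6a + b = 11 and -2a - 10b = 6.
Solving simultaneously gives a = -58/31, b = -7/31.

a = -58/31, b = -7/31, minimum Z = -548/31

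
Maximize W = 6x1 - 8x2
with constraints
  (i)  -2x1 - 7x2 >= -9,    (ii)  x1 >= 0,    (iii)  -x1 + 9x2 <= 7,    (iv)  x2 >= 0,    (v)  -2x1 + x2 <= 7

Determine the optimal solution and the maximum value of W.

x1 = 9/2, x2 = 0, maximum W = 27

Extreme points and W = 6x1 - 8x2:
  (32/25, 23/25) → W = 8/25
  (9/2, 0) → W = 27
  (0, 7/9) → W = -56/9
  (0, 0) → W = 0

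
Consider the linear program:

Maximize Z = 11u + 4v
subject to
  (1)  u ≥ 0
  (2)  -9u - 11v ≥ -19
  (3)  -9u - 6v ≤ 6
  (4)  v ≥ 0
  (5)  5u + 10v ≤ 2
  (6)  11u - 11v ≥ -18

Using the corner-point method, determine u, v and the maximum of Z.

Vertices and Z = 11u + 4v:
  (0, 0) → Z = 0
  (0, 1/5) → Z = 4/5
  (2/5, 0) → Z = 22/5

The binding constraints are v = 0 and 5u + 10v = 2.
Solving simultaneously gives u = 2/5, v = 0.

u = 2/5, v = 0, maximum Z = 22/5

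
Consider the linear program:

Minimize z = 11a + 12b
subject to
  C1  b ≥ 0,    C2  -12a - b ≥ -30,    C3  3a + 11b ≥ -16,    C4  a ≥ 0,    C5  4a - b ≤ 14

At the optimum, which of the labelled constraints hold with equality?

C1 and C4

Corner points and z = 11a + 12b:
  (5/2, 0) → z = 55/2
  (0, 0) → z = 0
  (0, 30) → z = 360

The minimum is at (0, 0). Substituting into each constraint, equality holds for C1 and C4; the remaining constraints have slack.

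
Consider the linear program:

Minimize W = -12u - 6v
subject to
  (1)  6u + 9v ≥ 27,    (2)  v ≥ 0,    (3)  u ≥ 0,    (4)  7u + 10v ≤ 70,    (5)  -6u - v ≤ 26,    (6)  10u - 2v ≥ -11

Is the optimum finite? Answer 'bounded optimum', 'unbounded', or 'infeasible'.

bounded optimum

Extreme points and W = -12u - 6v:
  (9/2, 0) → W = -54
  (0, 3) → W = -18
  (10, 0) → W = -120
  (0, 11/2) → W = -33
  (5/19, 259/38) → W = -837/19
The feasible region has finitely many vertices and no improving ray; the minimum is -120 at (10, 0).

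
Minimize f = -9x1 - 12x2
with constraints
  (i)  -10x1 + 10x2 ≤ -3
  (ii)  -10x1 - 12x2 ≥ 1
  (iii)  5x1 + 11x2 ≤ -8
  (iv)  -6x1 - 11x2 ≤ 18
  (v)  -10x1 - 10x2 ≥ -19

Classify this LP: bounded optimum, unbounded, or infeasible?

Corner points and f = -9x1 - 12x2:
  (-47/160, -19/32) → f = 1563/160
  (-147/170, -99/85) → f = 3699/170
  (17/10, -3/2) → f = 27/10
  (205/38, -87/19) → f = 243/38
The feasible region has finitely many vertices and no improving ray; the minimum is 27/10 at (17/10, -3/2).

bounded optimum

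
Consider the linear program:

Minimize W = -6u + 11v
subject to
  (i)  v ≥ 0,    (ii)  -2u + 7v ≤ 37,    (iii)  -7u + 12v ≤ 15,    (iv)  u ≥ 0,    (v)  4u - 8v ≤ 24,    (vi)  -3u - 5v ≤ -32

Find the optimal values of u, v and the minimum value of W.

Corner points and W = -6u + 11v:
  (339/25, 229/25) → W = 97/5
  (116/3, 49/3) → W = -157/3
  (309/71, 269/71) → W = 1105/71
  (94/11, 14/11) → W = -410/11

The binding constraints are -2u + 7v = 37 and 4u - 8v = 24.
Solving simultaneously gives u = 116/3, v = 49/3.

u = 116/3, v = 49/3, minimum W = -157/3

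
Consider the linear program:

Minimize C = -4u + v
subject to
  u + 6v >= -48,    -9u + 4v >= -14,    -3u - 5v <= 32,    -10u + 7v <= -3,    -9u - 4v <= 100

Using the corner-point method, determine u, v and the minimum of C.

u = 86/23, v = 113/23, minimum C = -231/23

Corner points and C = -4u + v:
  (-58/57, -110/19) → C = -98/57
  (86/23, 113/23) → C = -231/23
  (-209/71, -329/71) → C = 507/71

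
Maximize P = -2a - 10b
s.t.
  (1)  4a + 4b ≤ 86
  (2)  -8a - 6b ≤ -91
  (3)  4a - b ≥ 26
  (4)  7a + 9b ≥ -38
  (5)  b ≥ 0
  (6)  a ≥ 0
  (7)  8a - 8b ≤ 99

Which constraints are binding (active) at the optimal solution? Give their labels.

(2) and (5)

Extreme points and P = -2a - 10b:
  (19/2, 12) → P = -139
  (271/16, 73/16) → P = -159/2
  (247/32, 39/8) → P = -1027/16
  (91/8, 0) → P = -91/4
  (99/8, 0) → P = -99/4

The maximum is at (91/8, 0). Substituting into each constraint, equality holds for (2) and (5); the remaining constraints have slack.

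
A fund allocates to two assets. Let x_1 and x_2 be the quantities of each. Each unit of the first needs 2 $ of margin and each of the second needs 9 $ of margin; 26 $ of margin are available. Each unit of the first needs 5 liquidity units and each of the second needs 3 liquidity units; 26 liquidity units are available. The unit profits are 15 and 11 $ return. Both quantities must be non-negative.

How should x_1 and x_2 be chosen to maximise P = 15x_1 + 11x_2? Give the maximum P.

Feasible corners and P = 15x_1 + 11x_2:
  (0, 0) → P = 0
  (0, 26/9) → P = 286/9
  (26/5, 0) → P = 78
  (4, 2) → P = 82

The optimum lies where 2x_1 + 9x_2 = 26 and 5x_1 + 3x_2 = 26.
Solving simultaneously gives x_1 = 4, x_2 = 2.

x_1 = 4, x_2 = 2, maximum P = 82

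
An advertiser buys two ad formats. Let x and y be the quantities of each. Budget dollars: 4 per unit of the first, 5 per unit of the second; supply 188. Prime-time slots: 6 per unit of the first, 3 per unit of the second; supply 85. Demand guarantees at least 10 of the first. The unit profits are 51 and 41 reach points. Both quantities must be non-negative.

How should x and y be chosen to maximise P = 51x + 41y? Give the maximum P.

Corner points and P = 51x + 41y:
  (85/6, 0) → P = 1445/2
  (10, 0) → P = 510
  (10, 25/3) → P = 2555/3

At the optimal vertex, 6x + 3y = 85 and x = 10.
Solving simultaneously gives x = 10, y = 25/3.

x = 10, y = 25/3, maximum P = 2555/3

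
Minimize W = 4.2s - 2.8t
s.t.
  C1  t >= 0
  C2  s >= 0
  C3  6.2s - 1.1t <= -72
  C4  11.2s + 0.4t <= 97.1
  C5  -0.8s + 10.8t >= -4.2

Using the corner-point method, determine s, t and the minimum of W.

At the optimal vertex, s = 0 and 11.2s + 0.4t = 97.1.
Solving simultaneously gives s = 0, t = 971/4.

s = 0, t = 242.75, minimum W = -679.7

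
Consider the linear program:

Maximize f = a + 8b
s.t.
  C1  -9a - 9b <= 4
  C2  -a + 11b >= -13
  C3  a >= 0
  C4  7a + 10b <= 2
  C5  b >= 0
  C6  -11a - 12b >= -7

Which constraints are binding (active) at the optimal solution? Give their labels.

C3 and C4

Corner points and f = a + 8b:
  (0, 1/5) → f = 8/5
  (0, 0) → f = 0
  (2/7, 0) → f = 2/7

The maximum is at (0, 1/5). Substituting into each constraint, equality holds for C3 and C4; the remaining constraints have slack.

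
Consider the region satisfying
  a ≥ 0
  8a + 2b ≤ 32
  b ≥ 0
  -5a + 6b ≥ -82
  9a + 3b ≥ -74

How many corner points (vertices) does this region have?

Pairwise boundary intersections that survive every other constraint:
  (0, 16)
  (0, 0)
  (4, 0)

3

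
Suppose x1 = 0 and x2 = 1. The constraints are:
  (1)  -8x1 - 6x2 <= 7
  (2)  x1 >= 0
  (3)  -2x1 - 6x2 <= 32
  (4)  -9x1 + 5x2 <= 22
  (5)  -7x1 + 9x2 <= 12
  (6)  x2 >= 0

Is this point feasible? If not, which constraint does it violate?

feasible

(1): -6 ≤ 7 ✓
(2): 0 ≥ 0 ✓
(3): -6 ≤ 32 ✓
(4): 5 ≤ 22 ✓
(5): 9 ≤ 12 ✓
(6): 1 ≥ 0 ✓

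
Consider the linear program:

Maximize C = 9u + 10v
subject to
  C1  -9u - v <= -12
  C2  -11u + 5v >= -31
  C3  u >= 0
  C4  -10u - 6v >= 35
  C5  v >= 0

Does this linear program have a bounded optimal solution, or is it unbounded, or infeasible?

The boundaries -9u - v = -12 and u = 0 meet at (0, 12), but that point violates -10u - 6v ≥ 35. Every candidate vertex is excluded by some other constraint, so the feasible region is empty.

infeasible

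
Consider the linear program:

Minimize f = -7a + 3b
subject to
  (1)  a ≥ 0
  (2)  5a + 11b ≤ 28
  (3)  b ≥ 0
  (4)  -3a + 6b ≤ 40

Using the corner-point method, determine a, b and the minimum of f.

a = 28/5, b = 0, minimum f = -196/5

The optimum lies where 5a + 11b = 28 and b = 0.
Solving simultaneously gives a = 28/5, b = 0.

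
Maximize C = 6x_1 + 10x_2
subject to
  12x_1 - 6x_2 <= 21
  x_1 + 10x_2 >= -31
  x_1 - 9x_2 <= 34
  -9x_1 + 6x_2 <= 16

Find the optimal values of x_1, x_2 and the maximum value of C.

x_1 = 37/3, x_2 = 127/6, maximum C = 857/3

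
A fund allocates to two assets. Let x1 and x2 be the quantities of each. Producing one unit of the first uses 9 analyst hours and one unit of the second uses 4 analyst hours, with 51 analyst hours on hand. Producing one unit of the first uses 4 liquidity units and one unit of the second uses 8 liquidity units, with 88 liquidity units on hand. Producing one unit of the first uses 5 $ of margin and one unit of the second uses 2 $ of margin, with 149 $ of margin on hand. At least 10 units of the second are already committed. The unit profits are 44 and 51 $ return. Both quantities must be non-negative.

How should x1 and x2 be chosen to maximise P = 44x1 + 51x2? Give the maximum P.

x1 = 1, x2 = 21/2, maximum P = 1159/2

Extreme points and P = 44x1 + 51x2:
  (0, 11) → P = 561
  (0, 10) → P = 510
  (1, 21/2) → P = 1159/2
  (11/9, 10) → P = 5074/9

The binding constraints are 9x1 + 4x2 = 51 and 4x1 + 8x2 = 88.
Solving simultaneously gives x1 = 1, x2 = 21/2.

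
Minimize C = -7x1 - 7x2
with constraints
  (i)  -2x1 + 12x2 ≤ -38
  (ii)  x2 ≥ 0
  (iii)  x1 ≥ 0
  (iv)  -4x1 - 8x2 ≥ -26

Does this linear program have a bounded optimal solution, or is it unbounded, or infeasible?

infeasible

The boundaries -2x1 + 12x2 = -38 and x2 = 0 meet at (19, 0), but that point violates -4x1 - 8x2 ≥ -26. Every candidate vertex is excluded by some other constraint, so the feasible region is empty.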